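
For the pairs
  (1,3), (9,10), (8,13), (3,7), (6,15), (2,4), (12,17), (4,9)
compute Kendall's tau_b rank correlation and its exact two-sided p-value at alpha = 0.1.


Step 1: Enumerate the 28 unordered pairs (i,j) with i<j and classify each by sign(x_j-x_i) * sign(y_j-y_i).
  (1,2):dx=+8,dy=+7->C; (1,3):dx=+7,dy=+10->C; (1,4):dx=+2,dy=+4->C; (1,5):dx=+5,dy=+12->C
  (1,6):dx=+1,dy=+1->C; (1,7):dx=+11,dy=+14->C; (1,8):dx=+3,dy=+6->C; (2,3):dx=-1,dy=+3->D
  (2,4):dx=-6,dy=-3->C; (2,5):dx=-3,dy=+5->D; (2,6):dx=-7,dy=-6->C; (2,7):dx=+3,dy=+7->C
  (2,8):dx=-5,dy=-1->C; (3,4):dx=-5,dy=-6->C; (3,5):dx=-2,dy=+2->D; (3,6):dx=-6,dy=-9->C
  (3,7):dx=+4,dy=+4->C; (3,8):dx=-4,dy=-4->C; (4,5):dx=+3,dy=+8->C; (4,6):dx=-1,dy=-3->C
  (4,7):dx=+9,dy=+10->C; (4,8):dx=+1,dy=+2->C; (5,6):dx=-4,dy=-11->C; (5,7):dx=+6,dy=+2->C
  (5,8):dx=-2,dy=-6->C; (6,7):dx=+10,dy=+13->C; (6,8):dx=+2,dy=+5->C; (7,8):dx=-8,dy=-8->C
Step 2: C = 25, D = 3, total pairs = 28.
Step 3: tau = (C - D)/(n(n-1)/2) = (25 - 3)/28 = 0.785714.
Step 4: Exact two-sided p-value (enumerate n! = 40320 permutations of y under H0): p = 0.005506.
Step 5: alpha = 0.1. reject H0.

tau_b = 0.7857 (C=25, D=3), p = 0.005506, reject H0.


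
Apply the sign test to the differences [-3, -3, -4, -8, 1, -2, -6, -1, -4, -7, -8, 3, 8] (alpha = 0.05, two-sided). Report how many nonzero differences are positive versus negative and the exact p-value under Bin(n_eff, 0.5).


Step 1: Discard zero differences. Original n = 13; n_eff = number of nonzero differences = 13.
Nonzero differences (with sign): -3, -3, -4, -8, +1, -2, -6, -1, -4, -7, -8, +3, +8
Step 2: Count signs: positive = 3, negative = 10.
Step 3: Under H0: P(positive) = 0.5, so the number of positives S ~ Bin(13, 0.5).
Step 4: Two-sided exact p-value = sum of Bin(13,0.5) probabilities at or below the observed probability = 0.092285.
Step 5: alpha = 0.05. fail to reject H0.

n_eff = 13, pos = 3, neg = 10, p = 0.092285, fail to reject H0.


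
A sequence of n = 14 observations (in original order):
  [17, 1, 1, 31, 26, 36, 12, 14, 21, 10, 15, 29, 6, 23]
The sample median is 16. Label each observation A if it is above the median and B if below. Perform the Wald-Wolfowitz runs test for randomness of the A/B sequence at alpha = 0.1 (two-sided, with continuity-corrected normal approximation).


Step 1: Compute median = 16; label A = above, B = below.
Labels in order: ABBAAABBABBABA  (n_A = 7, n_B = 7)
Step 2: Count runs R = 9.
Step 3: Under H0 (random ordering), E[R] = 2*n_A*n_B/(n_A+n_B) + 1 = 2*7*7/14 + 1 = 8.0000.
        Var[R] = 2*n_A*n_B*(2*n_A*n_B - n_A - n_B) / ((n_A+n_B)^2 * (n_A+n_B-1)) = 8232/2548 = 3.2308.
        SD[R] = 1.7974.
Step 4: Continuity-corrected z = (R - 0.5 - E[R]) / SD[R] = (9 - 0.5 - 8.0000) / 1.7974 = 0.2782.
Step 5: Two-sided p-value via normal approximation = 2*(1 - Phi(|z|)) = 0.780879.
Step 6: alpha = 0.1. fail to reject H0.

R = 9, z = 0.2782, p = 0.780879, fail to reject H0.


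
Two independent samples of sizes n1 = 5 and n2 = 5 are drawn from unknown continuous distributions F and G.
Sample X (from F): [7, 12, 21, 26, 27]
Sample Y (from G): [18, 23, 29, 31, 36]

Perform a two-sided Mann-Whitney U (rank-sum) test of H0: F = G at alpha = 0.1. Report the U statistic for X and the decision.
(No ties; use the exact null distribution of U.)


Step 1: Combine and sort all 10 observations; assign midranks.
sorted (value, group): (7,X), (12,X), (18,Y), (21,X), (23,Y), (26,X), (27,X), (29,Y), (31,Y), (36,Y)
ranks: 7->1, 12->2, 18->3, 21->4, 23->5, 26->6, 27->7, 29->8, 31->9, 36->10
Step 2: Rank sum for X: R1 = 1 + 2 + 4 + 6 + 7 = 20.
Step 3: U_X = R1 - n1(n1+1)/2 = 20 - 5*6/2 = 20 - 15 = 5.
       U_Y = n1*n2 - U_X = 25 - 5 = 20.
Step 4: No ties, so the exact null distribution of U (based on enumerating the C(10,5) = 252 equally likely rank assignments) gives the two-sided p-value.
Step 5: p-value = 0.150794; compare to alpha = 0.1. fail to reject H0.

U_X = 5, p = 0.150794, fail to reject H0 at alpha = 0.1.


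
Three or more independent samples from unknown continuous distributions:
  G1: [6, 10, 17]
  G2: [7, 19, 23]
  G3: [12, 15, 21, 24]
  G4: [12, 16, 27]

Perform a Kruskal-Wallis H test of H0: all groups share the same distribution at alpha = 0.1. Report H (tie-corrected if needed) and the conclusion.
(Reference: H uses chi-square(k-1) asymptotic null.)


Step 1: Combine all N = 13 observations and assign midranks.
sorted (value, group, rank): (6,G1,1), (7,G2,2), (10,G1,3), (12,G3,4.5), (12,G4,4.5), (15,G3,6), (16,G4,7), (17,G1,8), (19,G2,9), (21,G3,10), (23,G2,11), (24,G3,12), (27,G4,13)
Step 2: Sum ranks within each group.
R_1 = 12 (n_1 = 3)
R_2 = 22 (n_2 = 3)
R_3 = 32.5 (n_3 = 4)
R_4 = 24.5 (n_4 = 3)
Step 3: H = 12/(N(N+1)) * sum(R_i^2/n_i) - 3(N+1)
     = 12/(13*14) * (12^2/3 + 22^2/3 + 32.5^2/4 + 24.5^2/3) - 3*14
     = 0.065934 * 673.479 - 42
     = 2.405220.
Step 4: Ties present; correction factor C = 1 - 6/(13^3 - 13) = 0.997253. Corrected H = 2.405220 / 0.997253 = 2.411846.
Step 5: Under H0, H ~ chi^2(3); p-value = 0.491433.
Step 6: alpha = 0.1. fail to reject H0.

H = 2.4118, df = 3, p = 0.491433, fail to reject H0.


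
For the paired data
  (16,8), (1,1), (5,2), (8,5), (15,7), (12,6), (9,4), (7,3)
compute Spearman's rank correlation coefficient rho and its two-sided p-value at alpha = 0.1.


Step 1: Rank x and y separately (midranks; no ties here).
rank(x): 16->8, 1->1, 5->2, 8->4, 15->7, 12->6, 9->5, 7->3
rank(y): 8->8, 1->1, 2->2, 5->5, 7->7, 6->6, 4->4, 3->3
Step 2: d_i = R_x(i) - R_y(i); compute d_i^2.
  (8-8)^2=0, (1-1)^2=0, (2-2)^2=0, (4-5)^2=1, (7-7)^2=0, (6-6)^2=0, (5-4)^2=1, (3-3)^2=0
sum(d^2) = 2.
Step 3: rho = 1 - 6*2 / (8*(8^2 - 1)) = 1 - 12/504 = 0.976190.
Step 4: Under H0, t = rho * sqrt((n-2)/(1-rho^2)) = 11.0235 ~ t(6).
Step 5: Two-sided p-value from the t-distribution with 6 df = 0.000033.
Step 6: alpha = 0.1. reject H0.

rho = 0.9762, p = 0.000033, reject H0 at alpha = 0.1.


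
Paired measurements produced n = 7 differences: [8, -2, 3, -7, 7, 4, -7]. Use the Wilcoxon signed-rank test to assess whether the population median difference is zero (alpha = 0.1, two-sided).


Step 1: Drop any zero differences (none here) and take |d_i|.
|d| = [8, 2, 3, 7, 7, 4, 7]
Step 2: Midrank |d_i| (ties get averaged ranks).
ranks: |8|->7, |2|->1, |3|->2, |7|->5, |7|->5, |4|->3, |7|->5
Step 3: Attach original signs; sum ranks with positive sign and with negative sign.
W+ = 7 + 2 + 5 + 3 = 17
W- = 1 + 5 + 5 = 11
(Check: W+ + W- = 28 should equal n(n+1)/2 = 28.)
Step 4: Test statistic W = min(W+, W-) = 11.
Step 5: Ties in |d|, so use the tie-corrected normal approximation.
        E[W] = n(n+1)/4 = 7*8/4 = 14.
        Tie groups: |d|=7 (t=3); sum(t^3 - t) = 24.
        Var[W] = n(n+1)(2n+1)/24 - sum(t^3-t)/48 = 840/24 - 24/48 = 34.5.
        z = (W - E[W]) / sqrt(Var[W]) = (11 - 14) / 5.8737 = -0.5108.
        Two-sided p = 2*Phi(z) = 0.609523.
Step 6: alpha = 0.1. fail to reject H0.

W+ = 17, W- = 11, W = min = 11, p = 0.609523, fail to reject H0.


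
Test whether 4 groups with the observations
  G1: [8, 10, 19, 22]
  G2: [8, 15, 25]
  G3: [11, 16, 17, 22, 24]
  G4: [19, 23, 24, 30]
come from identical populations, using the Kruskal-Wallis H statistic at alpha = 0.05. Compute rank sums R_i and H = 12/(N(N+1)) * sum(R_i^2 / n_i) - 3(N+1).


Step 1: Combine all N = 16 observations and assign midranks.
sorted (value, group, rank): (8,G1,1.5), (8,G2,1.5), (10,G1,3), (11,G3,4), (15,G2,5), (16,G3,6), (17,G3,7), (19,G1,8.5), (19,G4,8.5), (22,G1,10.5), (22,G3,10.5), (23,G4,12), (24,G3,13.5), (24,G4,13.5), (25,G2,15), (30,G4,16)
Step 2: Sum ranks within each group.
R_1 = 23.5 (n_1 = 4)
R_2 = 21.5 (n_2 = 3)
R_3 = 41 (n_3 = 5)
R_4 = 50 (n_4 = 4)
Step 3: H = 12/(N(N+1)) * sum(R_i^2/n_i) - 3(N+1)
     = 12/(16*17) * (23.5^2/4 + 21.5^2/3 + 41^2/5 + 50^2/4) - 3*17
     = 0.044118 * 1253.35 - 51
     = 4.294669.
Step 4: Ties present; correction factor C = 1 - 24/(16^3 - 16) = 0.994118. Corrected H = 4.294669 / 0.994118 = 4.320081.
Step 5: Under H0, H ~ chi^2(3); p-value = 0.228911.
Step 6: alpha = 0.05. fail to reject H0.

H = 4.3201, df = 3, p = 0.228911, fail to reject H0.


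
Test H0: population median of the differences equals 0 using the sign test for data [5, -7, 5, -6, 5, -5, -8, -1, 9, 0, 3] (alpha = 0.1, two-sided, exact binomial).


Step 1: Discard zero differences. Original n = 11; n_eff = number of nonzero differences = 10.
Nonzero differences (with sign): +5, -7, +5, -6, +5, -5, -8, -1, +9, +3
Step 2: Count signs: positive = 5, negative = 5.
Step 3: Under H0: P(positive) = 0.5, so the number of positives S ~ Bin(10, 0.5).
Step 4: Two-sided exact p-value = sum of Bin(10,0.5) probabilities at or below the observed probability = 1.000000.
Step 5: alpha = 0.1. fail to reject H0.

n_eff = 10, pos = 5, neg = 5, p = 1.000000, fail to reject H0.


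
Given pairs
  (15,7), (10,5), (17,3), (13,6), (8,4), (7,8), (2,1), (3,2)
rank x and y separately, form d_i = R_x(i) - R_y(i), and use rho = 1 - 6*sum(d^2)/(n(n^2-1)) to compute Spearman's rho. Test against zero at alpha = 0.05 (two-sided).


Step 1: Rank x and y separately (midranks; no ties here).
rank(x): 15->7, 10->5, 17->8, 13->6, 8->4, 7->3, 2->1, 3->2
rank(y): 7->7, 5->5, 3->3, 6->6, 4->4, 8->8, 1->1, 2->2
Step 2: d_i = R_x(i) - R_y(i); compute d_i^2.
  (7-7)^2=0, (5-5)^2=0, (8-3)^2=25, (6-6)^2=0, (4-4)^2=0, (3-8)^2=25, (1-1)^2=0, (2-2)^2=0
sum(d^2) = 50.
Step 3: rho = 1 - 6*50 / (8*(8^2 - 1)) = 1 - 300/504 = 0.404762.
Step 4: Under H0, t = rho * sqrt((n-2)/(1-rho^2)) = 1.0842 ~ t(6).
Step 5: Two-sided p-value from the t-distribution with 6 df = 0.319889.
Step 6: alpha = 0.05. fail to reject H0.

rho = 0.4048, p = 0.319889, fail to reject H0 at alpha = 0.05.


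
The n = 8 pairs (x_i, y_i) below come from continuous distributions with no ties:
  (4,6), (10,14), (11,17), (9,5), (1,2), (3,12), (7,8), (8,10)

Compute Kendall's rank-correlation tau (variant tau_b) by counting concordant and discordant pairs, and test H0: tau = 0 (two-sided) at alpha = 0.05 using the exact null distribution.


Step 1: Enumerate the 28 unordered pairs (i,j) with i<j and classify each by sign(x_j-x_i) * sign(y_j-y_i).
  (1,2):dx=+6,dy=+8->C; (1,3):dx=+7,dy=+11->C; (1,4):dx=+5,dy=-1->D; (1,5):dx=-3,dy=-4->C
  (1,6):dx=-1,dy=+6->D; (1,7):dx=+3,dy=+2->C; (1,8):dx=+4,dy=+4->C; (2,3):dx=+1,dy=+3->C
  (2,4):dx=-1,dy=-9->C; (2,5):dx=-9,dy=-12->C; (2,6):dx=-7,dy=-2->C; (2,7):dx=-3,dy=-6->C
  (2,8):dx=-2,dy=-4->C; (3,4):dx=-2,dy=-12->C; (3,5):dx=-10,dy=-15->C; (3,6):dx=-8,dy=-5->C
  (3,7):dx=-4,dy=-9->C; (3,8):dx=-3,dy=-7->C; (4,5):dx=-8,dy=-3->C; (4,6):dx=-6,dy=+7->D
  (4,7):dx=-2,dy=+3->D; (4,8):dx=-1,dy=+5->D; (5,6):dx=+2,dy=+10->C; (5,7):dx=+6,dy=+6->C
  (5,8):dx=+7,dy=+8->C; (6,7):dx=+4,dy=-4->D; (6,8):dx=+5,dy=-2->D; (7,8):dx=+1,dy=+2->C
Step 2: C = 21, D = 7, total pairs = 28.
Step 3: tau = (C - D)/(n(n-1)/2) = (21 - 7)/28 = 0.500000.
Step 4: Exact two-sided p-value (enumerate n! = 40320 permutations of y under H0): p = 0.108681.
Step 5: alpha = 0.05. fail to reject H0.

tau_b = 0.5000 (C=21, D=7), p = 0.108681, fail to reject H0.


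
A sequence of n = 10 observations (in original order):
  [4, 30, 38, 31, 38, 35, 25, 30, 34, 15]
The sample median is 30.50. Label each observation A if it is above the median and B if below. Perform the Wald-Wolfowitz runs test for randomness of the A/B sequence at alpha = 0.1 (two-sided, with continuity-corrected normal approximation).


Step 1: Compute median = 30.50; label A = above, B = below.
Labels in order: BBAAAABBAB  (n_A = 5, n_B = 5)
Step 2: Count runs R = 5.
Step 3: Under H0 (random ordering), E[R] = 2*n_A*n_B/(n_A+n_B) + 1 = 2*5*5/10 + 1 = 6.0000.
        Var[R] = 2*n_A*n_B*(2*n_A*n_B - n_A - n_B) / ((n_A+n_B)^2 * (n_A+n_B-1)) = 2000/900 = 2.2222.
        SD[R] = 1.4907.
Step 4: Continuity-corrected z = (R + 0.5 - E[R]) / SD[R] = (5 + 0.5 - 6.0000) / 1.4907 = -0.3354.
Step 5: Two-sided p-value via normal approximation = 2*(1 - Phi(|z|)) = 0.737316.
Step 6: alpha = 0.1. fail to reject H0.

R = 5, z = -0.3354, p = 0.737316, fail to reject H0.


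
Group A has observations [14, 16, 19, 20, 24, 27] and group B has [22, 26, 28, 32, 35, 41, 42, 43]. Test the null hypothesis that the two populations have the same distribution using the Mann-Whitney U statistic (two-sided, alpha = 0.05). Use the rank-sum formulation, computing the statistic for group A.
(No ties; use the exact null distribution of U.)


Step 1: Combine and sort all 14 observations; assign midranks.
sorted (value, group): (14,X), (16,X), (19,X), (20,X), (22,Y), (24,X), (26,Y), (27,X), (28,Y), (32,Y), (35,Y), (41,Y), (42,Y), (43,Y)
ranks: 14->1, 16->2, 19->3, 20->4, 22->5, 24->6, 26->7, 27->8, 28->9, 32->10, 35->11, 41->12, 42->13, 43->14
Step 2: Rank sum for X: R1 = 1 + 2 + 3 + 4 + 6 + 8 = 24.
Step 3: U_X = R1 - n1(n1+1)/2 = 24 - 6*7/2 = 24 - 21 = 3.
       U_Y = n1*n2 - U_X = 48 - 3 = 45.
Step 4: No ties, so the exact null distribution of U (based on enumerating the C(14,6) = 3003 equally likely rank assignments) gives the two-sided p-value.
Step 5: p-value = 0.004662; compare to alpha = 0.05. reject H0.

U_X = 3, p = 0.004662, reject H0 at alpha = 0.05.


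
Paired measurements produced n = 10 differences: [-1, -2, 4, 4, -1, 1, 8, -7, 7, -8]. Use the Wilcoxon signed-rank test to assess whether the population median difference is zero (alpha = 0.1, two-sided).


Step 1: Drop any zero differences (none here) and take |d_i|.
|d| = [1, 2, 4, 4, 1, 1, 8, 7, 7, 8]
Step 2: Midrank |d_i| (ties get averaged ranks).
ranks: |1|->2, |2|->4, |4|->5.5, |4|->5.5, |1|->2, |1|->2, |8|->9.5, |7|->7.5, |7|->7.5, |8|->9.5
Step 3: Attach original signs; sum ranks with positive sign and with negative sign.
W+ = 5.5 + 5.5 + 2 + 9.5 + 7.5 = 30
W- = 2 + 4 + 2 + 7.5 + 9.5 = 25
(Check: W+ + W- = 55 should equal n(n+1)/2 = 55.)
Step 4: Test statistic W = min(W+, W-) = 25.
Step 5: Ties in |d|, so use the tie-corrected normal approximation.
        E[W] = n(n+1)/4 = 10*11/4 = 27.5.
        Tie groups: |d|=1 (t=3), |d|=4 (t=2), |d|=7 (t=2), |d|=8 (t=2); sum(t^3 - t) = 42.
        Var[W] = n(n+1)(2n+1)/24 - sum(t^3-t)/48 = 2310/24 - 42/48 = 95.375.
        z = (W - E[W]) / sqrt(Var[W]) = (25 - 27.5) / 9.7660 = -0.2560.
        Two-sided p = 2*Phi(z) = 0.797959.
Step 6: alpha = 0.1. fail to reject H0.

W+ = 30, W- = 25, W = min = 25, p = 0.797959, fail to reject H0.


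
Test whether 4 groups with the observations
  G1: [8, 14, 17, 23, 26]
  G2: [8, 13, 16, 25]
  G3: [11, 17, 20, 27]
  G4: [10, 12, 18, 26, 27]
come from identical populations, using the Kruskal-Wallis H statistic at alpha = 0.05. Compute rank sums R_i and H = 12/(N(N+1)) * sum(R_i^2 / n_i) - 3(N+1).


Step 1: Combine all N = 18 observations and assign midranks.
sorted (value, group, rank): (8,G1,1.5), (8,G2,1.5), (10,G4,3), (11,G3,4), (12,G4,5), (13,G2,6), (14,G1,7), (16,G2,8), (17,G1,9.5), (17,G3,9.5), (18,G4,11), (20,G3,12), (23,G1,13), (25,G2,14), (26,G1,15.5), (26,G4,15.5), (27,G3,17.5), (27,G4,17.5)
Step 2: Sum ranks within each group.
R_1 = 46.5 (n_1 = 5)
R_2 = 29.5 (n_2 = 4)
R_3 = 43 (n_3 = 4)
R_4 = 52 (n_4 = 5)
Step 3: H = 12/(N(N+1)) * sum(R_i^2/n_i) - 3(N+1)
     = 12/(18*19) * (46.5^2/5 + 29.5^2/4 + 43^2/4 + 52^2/5) - 3*19
     = 0.035088 * 1653.06 - 57
     = 1.002193.
Step 4: Ties present; correction factor C = 1 - 24/(18^3 - 18) = 0.995872. Corrected H = 1.002193 / 0.995872 = 1.006347.
Step 5: Under H0, H ~ chi^2(3); p-value = 0.799716.
Step 6: alpha = 0.05. fail to reject H0.

H = 1.0063, df = 3, p = 0.799716, fail to reject H0.


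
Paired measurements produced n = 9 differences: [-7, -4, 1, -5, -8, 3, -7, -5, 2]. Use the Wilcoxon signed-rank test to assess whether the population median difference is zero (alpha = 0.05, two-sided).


Step 1: Drop any zero differences (none here) and take |d_i|.
|d| = [7, 4, 1, 5, 8, 3, 7, 5, 2]
Step 2: Midrank |d_i| (ties get averaged ranks).
ranks: |7|->7.5, |4|->4, |1|->1, |5|->5.5, |8|->9, |3|->3, |7|->7.5, |5|->5.5, |2|->2
Step 3: Attach original signs; sum ranks with positive sign and with negative sign.
W+ = 1 + 3 + 2 = 6
W- = 7.5 + 4 + 5.5 + 9 + 7.5 + 5.5 = 39
(Check: W+ + W- = 45 should equal n(n+1)/2 = 45.)
Step 4: Test statistic W = min(W+, W-) = 6.
Step 5: Ties in |d|, so use the tie-corrected normal approximation.
        E[W] = n(n+1)/4 = 9*10/4 = 22.5.
        Tie groups: |d|=5 (t=2), |d|=7 (t=2); sum(t^3 - t) = 12.
        Var[W] = n(n+1)(2n+1)/24 - sum(t^3-t)/48 = 1710/24 - 12/48 = 71.
        z = (W - E[W]) / sqrt(Var[W]) = (6 - 22.5) / 8.4261 = -1.9582.
        Two-sided p = 2*Phi(z) = 0.050208.
Step 6: alpha = 0.05. fail to reject H0.

W+ = 6, W- = 39, W = min = 6, p = 0.050208, fail to reject H0.


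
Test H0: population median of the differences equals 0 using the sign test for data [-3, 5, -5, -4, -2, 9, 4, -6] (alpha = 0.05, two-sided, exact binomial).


Step 1: Discard zero differences. Original n = 8; n_eff = number of nonzero differences = 8.
Nonzero differences (with sign): -3, +5, -5, -4, -2, +9, +4, -6
Step 2: Count signs: positive = 3, negative = 5.
Step 3: Under H0: P(positive) = 0.5, so the number of positives S ~ Bin(8, 0.5).
Step 4: Two-sided exact p-value = sum of Bin(8,0.5) probabilities at or below the observed probability = 0.726562.
Step 5: alpha = 0.05. fail to reject H0.

n_eff = 8, pos = 3, neg = 5, p = 0.726562, fail to reject H0.


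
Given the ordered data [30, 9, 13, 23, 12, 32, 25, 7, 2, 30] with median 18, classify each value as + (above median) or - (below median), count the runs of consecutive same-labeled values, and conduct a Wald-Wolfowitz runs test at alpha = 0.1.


Step 1: Compute median = 18; label A = above, B = below.
Labels in order: ABBABAABBA  (n_A = 5, n_B = 5)
Step 2: Count runs R = 7.
Step 3: Under H0 (random ordering), E[R] = 2*n_A*n_B/(n_A+n_B) + 1 = 2*5*5/10 + 1 = 6.0000.
        Var[R] = 2*n_A*n_B*(2*n_A*n_B - n_A - n_B) / ((n_A+n_B)^2 * (n_A+n_B-1)) = 2000/900 = 2.2222.
        SD[R] = 1.4907.
Step 4: Continuity-corrected z = (R - 0.5 - E[R]) / SD[R] = (7 - 0.5 - 6.0000) / 1.4907 = 0.3354.
Step 5: Two-sided p-value via normal approximation = 2*(1 - Phi(|z|)) = 0.737316.
Step 6: alpha = 0.1. fail to reject H0.

R = 7, z = 0.3354, p = 0.737316, fail to reject H0.


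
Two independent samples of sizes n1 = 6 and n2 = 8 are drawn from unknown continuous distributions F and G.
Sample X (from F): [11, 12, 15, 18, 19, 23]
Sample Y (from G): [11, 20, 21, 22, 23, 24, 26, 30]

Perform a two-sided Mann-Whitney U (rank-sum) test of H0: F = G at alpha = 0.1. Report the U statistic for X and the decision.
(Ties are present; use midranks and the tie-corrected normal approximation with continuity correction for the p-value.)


Step 1: Combine and sort all 14 observations; assign midranks.
sorted (value, group): (11,X), (11,Y), (12,X), (15,X), (18,X), (19,X), (20,Y), (21,Y), (22,Y), (23,X), (23,Y), (24,Y), (26,Y), (30,Y)
ranks: 11->1.5, 11->1.5, 12->3, 15->4, 18->5, 19->6, 20->7, 21->8, 22->9, 23->10.5, 23->10.5, 24->12, 26->13, 30->14
Step 2: Rank sum for X: R1 = 1.5 + 3 + 4 + 5 + 6 + 10.5 = 30.
Step 3: U_X = R1 - n1(n1+1)/2 = 30 - 6*7/2 = 30 - 21 = 9.
       U_Y = n1*n2 - U_X = 48 - 9 = 39.
Step 4: Ties are present, so use the tie-corrected normal approximation (with continuity correction) for the p-value.
Step 5: p-value = 0.060646; compare to alpha = 0.1. reject H0.

U_X = 9, p = 0.060646, reject H0 at alpha = 0.1.


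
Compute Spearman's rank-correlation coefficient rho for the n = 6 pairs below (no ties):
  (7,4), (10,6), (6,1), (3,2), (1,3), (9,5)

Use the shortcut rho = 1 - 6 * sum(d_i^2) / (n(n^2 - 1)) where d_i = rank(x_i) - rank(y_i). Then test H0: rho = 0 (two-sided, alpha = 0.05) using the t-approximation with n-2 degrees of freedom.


Step 1: Rank x and y separately (midranks; no ties here).
rank(x): 7->4, 10->6, 6->3, 3->2, 1->1, 9->5
rank(y): 4->4, 6->6, 1->1, 2->2, 3->3, 5->5
Step 2: d_i = R_x(i) - R_y(i); compute d_i^2.
  (4-4)^2=0, (6-6)^2=0, (3-1)^2=4, (2-2)^2=0, (1-3)^2=4, (5-5)^2=0
sum(d^2) = 8.
Step 3: rho = 1 - 6*8 / (6*(6^2 - 1)) = 1 - 48/210 = 0.771429.
Step 4: Under H0, t = rho * sqrt((n-2)/(1-rho^2)) = 2.4247 ~ t(4).
Step 5: Two-sided p-value from the t-distribution with 4 df = 0.072397.
Step 6: alpha = 0.05. fail to reject H0.

rho = 0.7714, p = 0.072397, fail to reject H0 at alpha = 0.05.


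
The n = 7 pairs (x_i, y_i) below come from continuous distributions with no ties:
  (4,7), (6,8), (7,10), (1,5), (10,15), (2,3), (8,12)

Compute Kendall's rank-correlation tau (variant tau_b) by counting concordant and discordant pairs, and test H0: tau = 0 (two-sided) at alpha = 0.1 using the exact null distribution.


Step 1: Enumerate the 21 unordered pairs (i,j) with i<j and classify each by sign(x_j-x_i) * sign(y_j-y_i).
  (1,2):dx=+2,dy=+1->C; (1,3):dx=+3,dy=+3->C; (1,4):dx=-3,dy=-2->C; (1,5):dx=+6,dy=+8->C
  (1,6):dx=-2,dy=-4->C; (1,7):dx=+4,dy=+5->C; (2,3):dx=+1,dy=+2->C; (2,4):dx=-5,dy=-3->C
  (2,5):dx=+4,dy=+7->C; (2,6):dx=-4,dy=-5->C; (2,7):dx=+2,dy=+4->C; (3,4):dx=-6,dy=-5->C
  (3,5):dx=+3,dy=+5->C; (3,6):dx=-5,dy=-7->C; (3,7):dx=+1,dy=+2->C; (4,5):dx=+9,dy=+10->C
  (4,6):dx=+1,dy=-2->D; (4,7):dx=+7,dy=+7->C; (5,6):dx=-8,dy=-12->C; (5,7):dx=-2,dy=-3->C
  (6,7):dx=+6,dy=+9->C
Step 2: C = 20, D = 1, total pairs = 21.
Step 3: tau = (C - D)/(n(n-1)/2) = (20 - 1)/21 = 0.904762.
Step 4: Exact two-sided p-value (enumerate n! = 5040 permutations of y under H0): p = 0.002778.
Step 5: alpha = 0.1. reject H0.

tau_b = 0.9048 (C=20, D=1), p = 0.002778, reject H0.


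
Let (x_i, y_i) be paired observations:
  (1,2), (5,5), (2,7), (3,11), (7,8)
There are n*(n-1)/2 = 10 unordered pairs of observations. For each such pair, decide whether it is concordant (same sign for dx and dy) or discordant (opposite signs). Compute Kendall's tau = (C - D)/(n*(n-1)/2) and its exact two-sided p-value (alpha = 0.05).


Step 1: Enumerate the 10 unordered pairs (i,j) with i<j and classify each by sign(x_j-x_i) * sign(y_j-y_i).
  (1,2):dx=+4,dy=+3->C; (1,3):dx=+1,dy=+5->C; (1,4):dx=+2,dy=+9->C; (1,5):dx=+6,dy=+6->C
  (2,3):dx=-3,dy=+2->D; (2,4):dx=-2,dy=+6->D; (2,5):dx=+2,dy=+3->C; (3,4):dx=+1,dy=+4->C
  (3,5):dx=+5,dy=+1->C; (4,5):dx=+4,dy=-3->D
Step 2: C = 7, D = 3, total pairs = 10.
Step 3: tau = (C - D)/(n(n-1)/2) = (7 - 3)/10 = 0.400000.
Step 4: Exact two-sided p-value (enumerate n! = 120 permutations of y under H0): p = 0.483333.
Step 5: alpha = 0.05. fail to reject H0.

tau_b = 0.4000 (C=7, D=3), p = 0.483333, fail to reject H0.


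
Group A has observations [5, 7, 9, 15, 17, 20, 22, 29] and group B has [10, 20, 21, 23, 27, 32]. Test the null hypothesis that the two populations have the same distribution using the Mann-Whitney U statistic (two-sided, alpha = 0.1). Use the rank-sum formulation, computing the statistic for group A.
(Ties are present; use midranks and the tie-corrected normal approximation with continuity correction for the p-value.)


Step 1: Combine and sort all 14 observations; assign midranks.
sorted (value, group): (5,X), (7,X), (9,X), (10,Y), (15,X), (17,X), (20,X), (20,Y), (21,Y), (22,X), (23,Y), (27,Y), (29,X), (32,Y)
ranks: 5->1, 7->2, 9->3, 10->4, 15->5, 17->6, 20->7.5, 20->7.5, 21->9, 22->10, 23->11, 27->12, 29->13, 32->14
Step 2: Rank sum for X: R1 = 1 + 2 + 3 + 5 + 6 + 7.5 + 10 + 13 = 47.5.
Step 3: U_X = R1 - n1(n1+1)/2 = 47.5 - 8*9/2 = 47.5 - 36 = 11.5.
       U_Y = n1*n2 - U_X = 48 - 11.5 = 36.5.
Step 4: Ties are present, so use the tie-corrected normal approximation (with continuity correction) for the p-value.
Step 5: p-value = 0.120926; compare to alpha = 0.1. fail to reject H0.

U_X = 11.5, p = 0.120926, fail to reject H0 at alpha = 0.1.


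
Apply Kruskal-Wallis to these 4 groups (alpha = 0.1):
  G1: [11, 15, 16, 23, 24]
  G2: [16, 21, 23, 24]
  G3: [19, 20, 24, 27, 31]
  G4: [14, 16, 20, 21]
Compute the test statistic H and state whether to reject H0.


Step 1: Combine all N = 18 observations and assign midranks.
sorted (value, group, rank): (11,G1,1), (14,G4,2), (15,G1,3), (16,G1,5), (16,G2,5), (16,G4,5), (19,G3,7), (20,G3,8.5), (20,G4,8.5), (21,G2,10.5), (21,G4,10.5), (23,G1,12.5), (23,G2,12.5), (24,G1,15), (24,G2,15), (24,G3,15), (27,G3,17), (31,G3,18)
Step 2: Sum ranks within each group.
R_1 = 36.5 (n_1 = 5)
R_2 = 43 (n_2 = 4)
R_3 = 65.5 (n_3 = 5)
R_4 = 26 (n_4 = 4)
Step 3: H = 12/(N(N+1)) * sum(R_i^2/n_i) - 3(N+1)
     = 12/(18*19) * (36.5^2/5 + 43^2/4 + 65.5^2/5 + 26^2/4) - 3*19
     = 0.035088 * 1755.75 - 57
     = 4.605263.
Step 4: Ties present; correction factor C = 1 - 66/(18^3 - 18) = 0.988648. Corrected H = 4.605263 / 0.988648 = 4.658142.
Step 5: Under H0, H ~ chi^2(3); p-value = 0.198611.
Step 6: alpha = 0.1. fail to reject H0.

H = 4.6581, df = 3, p = 0.198611, fail to reject H0.


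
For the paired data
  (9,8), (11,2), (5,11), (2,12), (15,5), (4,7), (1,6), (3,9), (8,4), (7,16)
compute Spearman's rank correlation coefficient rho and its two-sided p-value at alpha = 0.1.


Step 1: Rank x and y separately (midranks; no ties here).
rank(x): 9->8, 11->9, 5->5, 2->2, 15->10, 4->4, 1->1, 3->3, 8->7, 7->6
rank(y): 8->6, 2->1, 11->8, 12->9, 5->3, 7->5, 6->4, 9->7, 4->2, 16->10
Step 2: d_i = R_x(i) - R_y(i); compute d_i^2.
  (8-6)^2=4, (9-1)^2=64, (5-8)^2=9, (2-9)^2=49, (10-3)^2=49, (4-5)^2=1, (1-4)^2=9, (3-7)^2=16, (7-2)^2=25, (6-10)^2=16
sum(d^2) = 242.
Step 3: rho = 1 - 6*242 / (10*(10^2 - 1)) = 1 - 1452/990 = -0.466667.
Step 4: Under H0, t = rho * sqrt((n-2)/(1-rho^2)) = -1.4924 ~ t(8).
Step 5: Two-sided p-value from the t-distribution with 8 df = 0.173939.
Step 6: alpha = 0.1. fail to reject H0.

rho = -0.4667, p = 0.173939, fail to reject H0 at alpha = 0.1.


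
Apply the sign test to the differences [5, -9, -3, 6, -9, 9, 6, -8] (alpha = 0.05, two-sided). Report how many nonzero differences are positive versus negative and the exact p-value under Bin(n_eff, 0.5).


Step 1: Discard zero differences. Original n = 8; n_eff = number of nonzero differences = 8.
Nonzero differences (with sign): +5, -9, -3, +6, -9, +9, +6, -8
Step 2: Count signs: positive = 4, negative = 4.
Step 3: Under H0: P(positive) = 0.5, so the number of positives S ~ Bin(8, 0.5).
Step 4: Two-sided exact p-value = sum of Bin(8,0.5) probabilities at or below the observed probability = 1.000000.
Step 5: alpha = 0.05. fail to reject H0.

n_eff = 8, pos = 4, neg = 4, p = 1.000000, fail to reject H0.


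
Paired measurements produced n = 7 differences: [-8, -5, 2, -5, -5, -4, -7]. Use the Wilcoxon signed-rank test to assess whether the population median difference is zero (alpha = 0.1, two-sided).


Step 1: Drop any zero differences (none here) and take |d_i|.
|d| = [8, 5, 2, 5, 5, 4, 7]
Step 2: Midrank |d_i| (ties get averaged ranks).
ranks: |8|->7, |5|->4, |2|->1, |5|->4, |5|->4, |4|->2, |7|->6
Step 3: Attach original signs; sum ranks with positive sign and with negative sign.
W+ = 1 = 1
W- = 7 + 4 + 4 + 4 + 2 + 6 = 27
(Check: W+ + W- = 28 should equal n(n+1)/2 = 28.)
Step 4: Test statistic W = min(W+, W-) = 1.
Step 5: Ties in |d|, so use the tie-corrected normal approximation.
        E[W] = n(n+1)/4 = 7*8/4 = 14.
        Tie groups: |d|=5 (t=3); sum(t^3 - t) = 24.
        Var[W] = n(n+1)(2n+1)/24 - sum(t^3-t)/48 = 840/24 - 24/48 = 34.5.
        z = (W - E[W]) / sqrt(Var[W]) = (1 - 14) / 5.8737 = -2.2133.
        Two-sided p = 2*Phi(z) = 0.026879.
Step 6: alpha = 0.1. reject H0.

W+ = 1, W- = 27, W = min = 1, p = 0.026879, reject H0.


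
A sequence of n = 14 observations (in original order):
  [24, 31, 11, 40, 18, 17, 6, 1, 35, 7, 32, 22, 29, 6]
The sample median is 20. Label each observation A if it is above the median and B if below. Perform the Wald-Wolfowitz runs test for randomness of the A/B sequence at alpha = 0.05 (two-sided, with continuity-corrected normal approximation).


Step 1: Compute median = 20; label A = above, B = below.
Labels in order: AABABBBBABAAAB  (n_A = 7, n_B = 7)
Step 2: Count runs R = 8.
Step 3: Under H0 (random ordering), E[R] = 2*n_A*n_B/(n_A+n_B) + 1 = 2*7*7/14 + 1 = 8.0000.
        Var[R] = 2*n_A*n_B*(2*n_A*n_B - n_A - n_B) / ((n_A+n_B)^2 * (n_A+n_B-1)) = 8232/2548 = 3.2308.
        SD[R] = 1.7974.
Step 4: R = E[R], so z = 0 with no continuity correction.
Step 5: Two-sided p-value via normal approximation = 2*(1 - Phi(|z|)) = 1.000000.
Step 6: alpha = 0.05. fail to reject H0.

R = 8, z = 0.0000, p = 1.000000, fail to reject H0.


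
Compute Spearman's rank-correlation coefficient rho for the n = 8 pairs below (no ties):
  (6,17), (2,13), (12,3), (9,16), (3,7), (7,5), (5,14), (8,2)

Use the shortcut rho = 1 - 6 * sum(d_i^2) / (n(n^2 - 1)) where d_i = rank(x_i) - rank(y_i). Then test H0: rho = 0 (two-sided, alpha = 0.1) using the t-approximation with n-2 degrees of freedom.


Step 1: Rank x and y separately (midranks; no ties here).
rank(x): 6->4, 2->1, 12->8, 9->7, 3->2, 7->5, 5->3, 8->6
rank(y): 17->8, 13->5, 3->2, 16->7, 7->4, 5->3, 14->6, 2->1
Step 2: d_i = R_x(i) - R_y(i); compute d_i^2.
  (4-8)^2=16, (1-5)^2=16, (8-2)^2=36, (7-7)^2=0, (2-4)^2=4, (5-3)^2=4, (3-6)^2=9, (6-1)^2=25
sum(d^2) = 110.
Step 3: rho = 1 - 6*110 / (8*(8^2 - 1)) = 1 - 660/504 = -0.309524.
Step 4: Under H0, t = rho * sqrt((n-2)/(1-rho^2)) = -0.7973 ~ t(6).
Step 5: Two-sided p-value from the t-distribution with 6 df = 0.455645.
Step 6: alpha = 0.1. fail to reject H0.

rho = -0.3095, p = 0.455645, fail to reject H0 at alpha = 0.1.


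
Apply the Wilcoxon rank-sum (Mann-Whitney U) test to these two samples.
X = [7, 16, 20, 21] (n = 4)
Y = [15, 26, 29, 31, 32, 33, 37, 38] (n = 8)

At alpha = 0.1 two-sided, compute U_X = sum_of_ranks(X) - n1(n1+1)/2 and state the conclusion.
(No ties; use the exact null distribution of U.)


Step 1: Combine and sort all 12 observations; assign midranks.
sorted (value, group): (7,X), (15,Y), (16,X), (20,X), (21,X), (26,Y), (29,Y), (31,Y), (32,Y), (33,Y), (37,Y), (38,Y)
ranks: 7->1, 15->2, 16->3, 20->4, 21->5, 26->6, 29->7, 31->8, 32->9, 33->10, 37->11, 38->12
Step 2: Rank sum for X: R1 = 1 + 3 + 4 + 5 = 13.
Step 3: U_X = R1 - n1(n1+1)/2 = 13 - 4*5/2 = 13 - 10 = 3.
       U_Y = n1*n2 - U_X = 32 - 3 = 29.
Step 4: No ties, so the exact null distribution of U (based on enumerating the C(12,4) = 495 equally likely rank assignments) gives the two-sided p-value.
Step 5: p-value = 0.028283; compare to alpha = 0.1. reject H0.

U_X = 3, p = 0.028283, reject H0 at alpha = 0.1.


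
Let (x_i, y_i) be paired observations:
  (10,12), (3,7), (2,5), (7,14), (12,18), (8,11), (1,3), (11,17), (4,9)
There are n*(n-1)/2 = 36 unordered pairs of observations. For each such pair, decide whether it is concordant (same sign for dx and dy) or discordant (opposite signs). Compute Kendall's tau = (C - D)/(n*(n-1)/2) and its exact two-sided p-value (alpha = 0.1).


Step 1: Enumerate the 36 unordered pairs (i,j) with i<j and classify each by sign(x_j-x_i) * sign(y_j-y_i).
  (1,2):dx=-7,dy=-5->C; (1,3):dx=-8,dy=-7->C; (1,4):dx=-3,dy=+2->D; (1,5):dx=+2,dy=+6->C
  (1,6):dx=-2,dy=-1->C; (1,7):dx=-9,dy=-9->C; (1,8):dx=+1,dy=+5->C; (1,9):dx=-6,dy=-3->C
  (2,3):dx=-1,dy=-2->C; (2,4):dx=+4,dy=+7->C; (2,5):dx=+9,dy=+11->C; (2,6):dx=+5,dy=+4->C
  (2,7):dx=-2,dy=-4->C; (2,8):dx=+8,dy=+10->C; (2,9):dx=+1,dy=+2->C; (3,4):dx=+5,dy=+9->C
  (3,5):dx=+10,dy=+13->C; (3,6):dx=+6,dy=+6->C; (3,7):dx=-1,dy=-2->C; (3,8):dx=+9,dy=+12->C
  (3,9):dx=+2,dy=+4->C; (4,5):dx=+5,dy=+4->C; (4,6):dx=+1,dy=-3->D; (4,7):dx=-6,dy=-11->C
  (4,8):dx=+4,dy=+3->C; (4,9):dx=-3,dy=-5->C; (5,6):dx=-4,dy=-7->C; (5,7):dx=-11,dy=-15->C
  (5,8):dx=-1,dy=-1->C; (5,9):dx=-8,dy=-9->C; (6,7):dx=-7,dy=-8->C; (6,8):dx=+3,dy=+6->C
  (6,9):dx=-4,dy=-2->C; (7,8):dx=+10,dy=+14->C; (7,9):dx=+3,dy=+6->C; (8,9):dx=-7,dy=-8->C
Step 2: C = 34, D = 2, total pairs = 36.
Step 3: tau = (C - D)/(n(n-1)/2) = (34 - 2)/36 = 0.888889.
Step 4: Exact two-sided p-value (enumerate n! = 362880 permutations of y under H0): p = 0.000243.
Step 5: alpha = 0.1. reject H0.

tau_b = 0.8889 (C=34, D=2), p = 0.000243, reject H0.


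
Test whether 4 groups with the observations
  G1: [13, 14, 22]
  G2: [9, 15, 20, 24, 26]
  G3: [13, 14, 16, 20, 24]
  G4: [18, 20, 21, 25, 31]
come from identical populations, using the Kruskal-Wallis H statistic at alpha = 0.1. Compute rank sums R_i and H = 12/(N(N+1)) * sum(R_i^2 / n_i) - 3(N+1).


Step 1: Combine all N = 18 observations and assign midranks.
sorted (value, group, rank): (9,G2,1), (13,G1,2.5), (13,G3,2.5), (14,G1,4.5), (14,G3,4.5), (15,G2,6), (16,G3,7), (18,G4,8), (20,G2,10), (20,G3,10), (20,G4,10), (21,G4,12), (22,G1,13), (24,G2,14.5), (24,G3,14.5), (25,G4,16), (26,G2,17), (31,G4,18)
Step 2: Sum ranks within each group.
R_1 = 20 (n_1 = 3)
R_2 = 48.5 (n_2 = 5)
R_3 = 38.5 (n_3 = 5)
R_4 = 64 (n_4 = 5)
Step 3: H = 12/(N(N+1)) * sum(R_i^2/n_i) - 3(N+1)
     = 12/(18*19) * (20^2/3 + 48.5^2/5 + 38.5^2/5 + 64^2/5) - 3*19
     = 0.035088 * 1719.43 - 57
     = 3.330994.
Step 4: Ties present; correction factor C = 1 - 42/(18^3 - 18) = 0.992776. Corrected H = 3.330994 / 0.992776 = 3.355232.
Step 5: Under H0, H ~ chi^2(3); p-value = 0.340029.
Step 6: alpha = 0.1. fail to reject H0.

H = 3.3552, df = 3, p = 0.340029, fail to reject H0.


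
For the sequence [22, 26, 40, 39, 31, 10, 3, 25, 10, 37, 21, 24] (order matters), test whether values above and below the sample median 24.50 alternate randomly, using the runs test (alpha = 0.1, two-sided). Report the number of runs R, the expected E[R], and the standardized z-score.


Step 1: Compute median = 24.50; label A = above, B = below.
Labels in order: BAAAABBABABB  (n_A = 6, n_B = 6)
Step 2: Count runs R = 7.
Step 3: Under H0 (random ordering), E[R] = 2*n_A*n_B/(n_A+n_B) + 1 = 2*6*6/12 + 1 = 7.0000.
        Var[R] = 2*n_A*n_B*(2*n_A*n_B - n_A - n_B) / ((n_A+n_B)^2 * (n_A+n_B-1)) = 4320/1584 = 2.7273.
        SD[R] = 1.6514.
Step 4: R = E[R], so z = 0 with no continuity correction.
Step 5: Two-sided p-value via normal approximation = 2*(1 - Phi(|z|)) = 1.000000.
Step 6: alpha = 0.1. fail to reject H0.

R = 7, z = 0.0000, p = 1.000000, fail to reject H0.


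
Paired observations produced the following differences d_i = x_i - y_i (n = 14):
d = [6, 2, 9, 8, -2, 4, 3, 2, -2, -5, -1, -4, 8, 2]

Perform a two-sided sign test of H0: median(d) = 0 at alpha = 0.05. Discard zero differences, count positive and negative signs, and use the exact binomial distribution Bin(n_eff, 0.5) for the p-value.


Step 1: Discard zero differences. Original n = 14; n_eff = number of nonzero differences = 14.
Nonzero differences (with sign): +6, +2, +9, +8, -2, +4, +3, +2, -2, -5, -1, -4, +8, +2
Step 2: Count signs: positive = 9, negative = 5.
Step 3: Under H0: P(positive) = 0.5, so the number of positives S ~ Bin(14, 0.5).
Step 4: Two-sided exact p-value = sum of Bin(14,0.5) probabilities at or below the observed probability = 0.423950.
Step 5: alpha = 0.05. fail to reject H0.

n_eff = 14, pos = 9, neg = 5, p = 0.423950, fail to reject H0.


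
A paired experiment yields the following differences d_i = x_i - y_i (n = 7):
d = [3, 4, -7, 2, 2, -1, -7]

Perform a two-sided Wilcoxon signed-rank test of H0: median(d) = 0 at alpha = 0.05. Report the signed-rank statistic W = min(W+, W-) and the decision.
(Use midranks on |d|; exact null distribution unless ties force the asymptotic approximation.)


Step 1: Drop any zero differences (none here) and take |d_i|.
|d| = [3, 4, 7, 2, 2, 1, 7]
Step 2: Midrank |d_i| (ties get averaged ranks).
ranks: |3|->4, |4|->5, |7|->6.5, |2|->2.5, |2|->2.5, |1|->1, |7|->6.5
Step 3: Attach original signs; sum ranks with positive sign and with negative sign.
W+ = 4 + 5 + 2.5 + 2.5 = 14
W- = 6.5 + 1 + 6.5 = 14
(Check: W+ + W- = 28 should equal n(n+1)/2 = 28.)
Step 4: Test statistic W = min(W+, W-) = 14.
Step 5: Ties in |d|, so use the tie-corrected normal approximation.
        E[W] = n(n+1)/4 = 7*8/4 = 14.
        Tie groups: |d|=2 (t=2), |d|=7 (t=2); sum(t^3 - t) = 12.
        Var[W] = n(n+1)(2n+1)/24 - sum(t^3-t)/48 = 840/24 - 12/48 = 34.75.
        z = (W - E[W]) / sqrt(Var[W]) = (14 - 14) / 5.8949 = 0.0000.
        Two-sided p = 2*Phi(z) = 1.000000.
Step 6: alpha = 0.05. fail to reject H0.

W+ = 14, W- = 14, W = min = 14, p = 1.000000, fail to reject H0.


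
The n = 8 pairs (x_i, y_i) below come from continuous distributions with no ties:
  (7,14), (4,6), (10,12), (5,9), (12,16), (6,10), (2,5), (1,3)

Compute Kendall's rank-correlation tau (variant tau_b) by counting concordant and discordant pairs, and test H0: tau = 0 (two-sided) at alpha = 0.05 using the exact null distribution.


Step 1: Enumerate the 28 unordered pairs (i,j) with i<j and classify each by sign(x_j-x_i) * sign(y_j-y_i).
  (1,2):dx=-3,dy=-8->C; (1,3):dx=+3,dy=-2->D; (1,4):dx=-2,dy=-5->C; (1,5):dx=+5,dy=+2->C
  (1,6):dx=-1,dy=-4->C; (1,7):dx=-5,dy=-9->C; (1,8):dx=-6,dy=-11->C; (2,3):dx=+6,dy=+6->C
  (2,4):dx=+1,dy=+3->C; (2,5):dx=+8,dy=+10->C; (2,6):dx=+2,dy=+4->C; (2,7):dx=-2,dy=-1->C
  (2,8):dx=-3,dy=-3->C; (3,4):dx=-5,dy=-3->C; (3,5):dx=+2,dy=+4->C; (3,6):dx=-4,dy=-2->C
  (3,7):dx=-8,dy=-7->C; (3,8):dx=-9,dy=-9->C; (4,5):dx=+7,dy=+7->C; (4,6):dx=+1,dy=+1->C
  (4,7):dx=-3,dy=-4->C; (4,8):dx=-4,dy=-6->C; (5,6):dx=-6,dy=-6->C; (5,7):dx=-10,dy=-11->C
  (5,8):dx=-11,dy=-13->C; (6,7):dx=-4,dy=-5->C; (6,8):dx=-5,dy=-7->C; (7,8):dx=-1,dy=-2->C
Step 2: C = 27, D = 1, total pairs = 28.
Step 3: tau = (C - D)/(n(n-1)/2) = (27 - 1)/28 = 0.928571.
Step 4: Exact two-sided p-value (enumerate n! = 40320 permutations of y under H0): p = 0.000397.
Step 5: alpha = 0.05. reject H0.

tau_b = 0.9286 (C=27, D=1), p = 0.000397, reject H0.


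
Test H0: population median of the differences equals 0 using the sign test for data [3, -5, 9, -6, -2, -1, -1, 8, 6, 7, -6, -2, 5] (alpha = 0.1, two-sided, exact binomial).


Step 1: Discard zero differences. Original n = 13; n_eff = number of nonzero differences = 13.
Nonzero differences (with sign): +3, -5, +9, -6, -2, -1, -1, +8, +6, +7, -6, -2, +5
Step 2: Count signs: positive = 6, negative = 7.
Step 3: Under H0: P(positive) = 0.5, so the number of positives S ~ Bin(13, 0.5).
Step 4: Two-sided exact p-value = sum of Bin(13,0.5) probabilities at or below the observed probability = 1.000000.
Step 5: alpha = 0.1. fail to reject H0.

n_eff = 13, pos = 6, neg = 7, p = 1.000000, fail to reject H0.


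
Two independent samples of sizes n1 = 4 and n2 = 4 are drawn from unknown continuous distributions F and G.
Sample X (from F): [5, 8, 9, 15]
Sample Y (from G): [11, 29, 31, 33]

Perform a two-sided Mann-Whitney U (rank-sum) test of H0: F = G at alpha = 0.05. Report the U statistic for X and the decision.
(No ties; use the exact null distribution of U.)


Step 1: Combine and sort all 8 observations; assign midranks.
sorted (value, group): (5,X), (8,X), (9,X), (11,Y), (15,X), (29,Y), (31,Y), (33,Y)
ranks: 5->1, 8->2, 9->3, 11->4, 15->5, 29->6, 31->7, 33->8
Step 2: Rank sum for X: R1 = 1 + 2 + 3 + 5 = 11.
Step 3: U_X = R1 - n1(n1+1)/2 = 11 - 4*5/2 = 11 - 10 = 1.
       U_Y = n1*n2 - U_X = 16 - 1 = 15.
Step 4: No ties, so the exact null distribution of U (based on enumerating the C(8,4) = 70 equally likely rank assignments) gives the two-sided p-value.
Step 5: p-value = 0.057143; compare to alpha = 0.05. fail to reject H0.

U_X = 1, p = 0.057143, fail to reject H0 at alpha = 0.05.


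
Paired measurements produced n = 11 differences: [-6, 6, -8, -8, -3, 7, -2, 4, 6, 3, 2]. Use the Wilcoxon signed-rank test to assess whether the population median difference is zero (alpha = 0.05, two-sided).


Step 1: Drop any zero differences (none here) and take |d_i|.
|d| = [6, 6, 8, 8, 3, 7, 2, 4, 6, 3, 2]
Step 2: Midrank |d_i| (ties get averaged ranks).
ranks: |6|->7, |6|->7, |8|->10.5, |8|->10.5, |3|->3.5, |7|->9, |2|->1.5, |4|->5, |6|->7, |3|->3.5, |2|->1.5
Step 3: Attach original signs; sum ranks with positive sign and with negative sign.
W+ = 7 + 9 + 5 + 7 + 3.5 + 1.5 = 33
W- = 7 + 10.5 + 10.5 + 3.5 + 1.5 = 33
(Check: W+ + W- = 66 should equal n(n+1)/2 = 66.)
Step 4: Test statistic W = min(W+, W-) = 33.
Step 5: Ties in |d|, so use the tie-corrected normal approximation.
        E[W] = n(n+1)/4 = 11*12/4 = 33.
        Tie groups: |d|=2 (t=2), |d|=3 (t=2), |d|=6 (t=3), |d|=8 (t=2); sum(t^3 - t) = 42.
        Var[W] = n(n+1)(2n+1)/24 - sum(t^3-t)/48 = 3036/24 - 42/48 = 125.625.
        z = (W - E[W]) / sqrt(Var[W]) = (33 - 33) / 11.2083 = 0.0000.
        Two-sided p = 2*Phi(z) = 1.000000.
Step 6: alpha = 0.05. fail to reject H0.

W+ = 33, W- = 33, W = min = 33, p = 1.000000, fail to reject H0.


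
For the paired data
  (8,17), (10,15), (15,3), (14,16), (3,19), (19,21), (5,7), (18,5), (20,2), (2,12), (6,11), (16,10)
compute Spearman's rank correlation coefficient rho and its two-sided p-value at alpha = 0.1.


Step 1: Rank x and y separately (midranks; no ties here).
rank(x): 8->5, 10->6, 15->8, 14->7, 3->2, 19->11, 5->3, 18->10, 20->12, 2->1, 6->4, 16->9
rank(y): 17->10, 15->8, 3->2, 16->9, 19->11, 21->12, 7->4, 5->3, 2->1, 12->7, 11->6, 10->5
Step 2: d_i = R_x(i) - R_y(i); compute d_i^2.
  (5-10)^2=25, (6-8)^2=4, (8-2)^2=36, (7-9)^2=4, (2-11)^2=81, (11-12)^2=1, (3-4)^2=1, (10-3)^2=49, (12-1)^2=121, (1-7)^2=36, (4-6)^2=4, (9-5)^2=16
sum(d^2) = 378.
Step 3: rho = 1 - 6*378 / (12*(12^2 - 1)) = 1 - 2268/1716 = -0.321678.
Step 4: Under H0, t = rho * sqrt((n-2)/(1-rho^2)) = -1.0743 ~ t(10).
Step 5: Two-sided p-value from the t-distribution with 10 df = 0.307910.
Step 6: alpha = 0.1. fail to reject H0.

rho = -0.3217, p = 0.307910, fail to reject H0 at alpha = 0.1.
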